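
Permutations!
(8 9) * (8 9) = (9) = [0, 1, 2, 3, 4, 5, 6, 7, 8, 9]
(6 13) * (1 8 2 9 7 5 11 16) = [0, 8, 9, 3, 4, 11, 13, 5, 2, 7, 10, 16, 12, 6, 14, 15, 1] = (1 8 2 9 7 5 11 16)(6 13)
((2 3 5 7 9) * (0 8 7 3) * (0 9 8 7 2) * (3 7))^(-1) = (0 9 2 8 7 5 3)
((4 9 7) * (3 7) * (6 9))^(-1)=((3 7 4 6 9))^(-1)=(3 9 6 4 7)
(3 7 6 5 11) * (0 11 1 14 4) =(0 11 3 7 6 5 1 14 4) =[11, 14, 2, 7, 0, 1, 5, 6, 8, 9, 10, 3, 12, 13, 4]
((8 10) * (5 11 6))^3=((5 11 6)(8 10))^3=(11)(8 10)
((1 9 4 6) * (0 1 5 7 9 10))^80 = (0 10 1)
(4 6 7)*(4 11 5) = (4 6 7 11 5) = [0, 1, 2, 3, 6, 4, 7, 11, 8, 9, 10, 5]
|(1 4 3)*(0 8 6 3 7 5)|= 8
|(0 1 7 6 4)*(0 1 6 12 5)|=|(0 6 4 1 7 12 5)|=7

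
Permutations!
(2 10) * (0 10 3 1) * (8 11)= (0 10 2 3 1)(8 11)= [10, 0, 3, 1, 4, 5, 6, 7, 11, 9, 2, 8]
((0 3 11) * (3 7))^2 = (0 3)(7 11)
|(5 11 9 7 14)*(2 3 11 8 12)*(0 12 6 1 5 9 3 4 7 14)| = 20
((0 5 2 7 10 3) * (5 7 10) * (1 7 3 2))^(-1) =((0 3)(1 7 5)(2 10))^(-1) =(0 3)(1 5 7)(2 10)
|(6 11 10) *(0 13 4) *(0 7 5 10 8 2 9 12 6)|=6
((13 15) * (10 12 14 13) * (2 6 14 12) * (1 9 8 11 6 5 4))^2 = (1 8 6 13 10 5)(2 4 9 11 14 15)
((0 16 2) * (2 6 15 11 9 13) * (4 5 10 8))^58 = (0 6 11 13)(2 16 15 9)(4 10)(5 8)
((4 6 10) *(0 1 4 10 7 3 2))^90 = (10)(0 2 3 7 6 4 1)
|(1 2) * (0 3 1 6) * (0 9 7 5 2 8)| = 20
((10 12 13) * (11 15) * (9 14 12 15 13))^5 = ((9 14 12)(10 15 11 13))^5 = (9 12 14)(10 15 11 13)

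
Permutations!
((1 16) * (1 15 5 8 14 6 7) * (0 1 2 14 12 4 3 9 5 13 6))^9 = ((0 1 16 15 13 6 7 2 14)(3 9 5 8 12 4))^9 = (16)(3 8)(4 5)(9 12)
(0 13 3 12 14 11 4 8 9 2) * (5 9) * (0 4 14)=[13, 1, 4, 12, 8, 9, 6, 7, 5, 2, 10, 14, 0, 3, 11]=(0 13 3 12)(2 4 8 5 9)(11 14)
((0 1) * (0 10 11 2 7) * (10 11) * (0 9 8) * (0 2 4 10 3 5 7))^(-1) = (0 2 8 9 7 5 3 10 4 11 1)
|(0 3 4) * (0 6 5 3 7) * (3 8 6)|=|(0 7)(3 4)(5 8 6)|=6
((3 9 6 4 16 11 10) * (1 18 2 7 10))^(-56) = (1 11 16 4 6 9 3 10 7 2 18)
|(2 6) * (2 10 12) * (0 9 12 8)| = |(0 9 12 2 6 10 8)| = 7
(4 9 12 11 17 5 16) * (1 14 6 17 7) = (1 14 6 17 5 16 4 9 12 11 7) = [0, 14, 2, 3, 9, 16, 17, 1, 8, 12, 10, 7, 11, 13, 6, 15, 4, 5]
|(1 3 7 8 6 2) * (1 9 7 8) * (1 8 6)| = |(1 3 6 2 9 7 8)| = 7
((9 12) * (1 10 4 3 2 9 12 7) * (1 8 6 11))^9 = ((12)(1 10 4 3 2 9 7 8 6 11))^9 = (12)(1 11 6 8 7 9 2 3 4 10)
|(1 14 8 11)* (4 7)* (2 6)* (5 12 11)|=|(1 14 8 5 12 11)(2 6)(4 7)|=6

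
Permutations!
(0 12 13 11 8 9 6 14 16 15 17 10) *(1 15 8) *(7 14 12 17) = (0 17 10)(1 15 7 14 16 8 9 6 12 13 11) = [17, 15, 2, 3, 4, 5, 12, 14, 9, 6, 0, 1, 13, 11, 16, 7, 8, 10]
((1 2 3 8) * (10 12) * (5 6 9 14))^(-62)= ((1 2 3 8)(5 6 9 14)(10 12))^(-62)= (1 3)(2 8)(5 9)(6 14)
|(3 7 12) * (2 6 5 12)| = 6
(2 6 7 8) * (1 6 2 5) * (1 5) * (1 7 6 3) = (1 3)(7 8) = [0, 3, 2, 1, 4, 5, 6, 8, 7]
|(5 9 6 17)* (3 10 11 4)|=4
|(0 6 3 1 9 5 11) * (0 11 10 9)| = |(11)(0 6 3 1)(5 10 9)| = 12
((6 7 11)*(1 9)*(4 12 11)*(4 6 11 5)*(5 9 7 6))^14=(1 5 12)(4 9 7)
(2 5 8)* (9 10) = (2 5 8)(9 10) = [0, 1, 5, 3, 4, 8, 6, 7, 2, 10, 9]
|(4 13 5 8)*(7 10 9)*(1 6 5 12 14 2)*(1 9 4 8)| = |(1 6 5)(2 9 7 10 4 13 12 14)| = 24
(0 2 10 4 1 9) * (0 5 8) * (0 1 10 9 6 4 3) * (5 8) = (0 2 9 8 1 6 4 10 3) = [2, 6, 9, 0, 10, 5, 4, 7, 1, 8, 3]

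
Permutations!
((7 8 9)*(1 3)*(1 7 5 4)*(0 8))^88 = (9)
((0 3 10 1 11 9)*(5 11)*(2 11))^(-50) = ((0 3 10 1 5 2 11 9))^(-50) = (0 11 5 10)(1 3 9 2)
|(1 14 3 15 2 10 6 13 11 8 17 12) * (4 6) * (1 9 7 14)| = |(2 10 4 6 13 11 8 17 12 9 7 14 3 15)| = 14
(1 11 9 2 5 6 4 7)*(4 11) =(1 4 7)(2 5 6 11 9) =[0, 4, 5, 3, 7, 6, 11, 1, 8, 2, 10, 9]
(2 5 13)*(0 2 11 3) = (0 2 5 13 11 3) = [2, 1, 5, 0, 4, 13, 6, 7, 8, 9, 10, 3, 12, 11]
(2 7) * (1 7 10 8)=(1 7 2 10 8)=[0, 7, 10, 3, 4, 5, 6, 2, 1, 9, 8]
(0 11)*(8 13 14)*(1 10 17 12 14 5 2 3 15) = (0 11)(1 10 17 12 14 8 13 5 2 3 15) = [11, 10, 3, 15, 4, 2, 6, 7, 13, 9, 17, 0, 14, 5, 8, 1, 16, 12]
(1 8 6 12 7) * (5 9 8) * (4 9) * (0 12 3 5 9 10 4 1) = (0 12 7)(1 9 8 6 3 5)(4 10) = [12, 9, 2, 5, 10, 1, 3, 0, 6, 8, 4, 11, 7]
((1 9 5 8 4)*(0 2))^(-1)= ((0 2)(1 9 5 8 4))^(-1)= (0 2)(1 4 8 5 9)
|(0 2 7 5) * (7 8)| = 5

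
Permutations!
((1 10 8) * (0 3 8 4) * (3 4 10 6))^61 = ((10)(0 4)(1 6 3 8))^61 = (10)(0 4)(1 6 3 8)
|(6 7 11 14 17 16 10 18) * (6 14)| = |(6 7 11)(10 18 14 17 16)| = 15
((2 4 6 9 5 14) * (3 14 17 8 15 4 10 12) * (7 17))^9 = ((2 10 12 3 14)(4 6 9 5 7 17 8 15))^9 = (2 14 3 12 10)(4 6 9 5 7 17 8 15)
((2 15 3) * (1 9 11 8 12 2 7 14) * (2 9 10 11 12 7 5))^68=((1 10 11 8 7 14)(2 15 3 5)(9 12))^68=(15)(1 11 7)(8 14 10)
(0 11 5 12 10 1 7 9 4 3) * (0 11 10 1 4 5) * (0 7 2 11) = (0 10 4 3)(1 2 11 7 9 5 12) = [10, 2, 11, 0, 3, 12, 6, 9, 8, 5, 4, 7, 1]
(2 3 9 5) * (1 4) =(1 4)(2 3 9 5) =[0, 4, 3, 9, 1, 2, 6, 7, 8, 5]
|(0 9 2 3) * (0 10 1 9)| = 5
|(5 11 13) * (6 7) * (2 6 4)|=|(2 6 7 4)(5 11 13)|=12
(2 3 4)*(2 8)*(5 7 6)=(2 3 4 8)(5 7 6)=[0, 1, 3, 4, 8, 7, 5, 6, 2]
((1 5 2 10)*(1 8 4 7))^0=(10)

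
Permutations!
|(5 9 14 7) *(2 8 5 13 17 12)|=|(2 8 5 9 14 7 13 17 12)|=9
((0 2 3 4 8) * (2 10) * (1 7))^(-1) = ((0 10 2 3 4 8)(1 7))^(-1) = (0 8 4 3 2 10)(1 7)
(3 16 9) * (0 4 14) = (0 4 14)(3 16 9) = [4, 1, 2, 16, 14, 5, 6, 7, 8, 3, 10, 11, 12, 13, 0, 15, 9]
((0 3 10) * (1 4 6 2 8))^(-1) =(0 10 3)(1 8 2 6 4)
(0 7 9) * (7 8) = [8, 1, 2, 3, 4, 5, 6, 9, 7, 0] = (0 8 7 9)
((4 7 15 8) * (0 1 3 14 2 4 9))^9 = (0 9 8 15 7 4 2 14 3 1)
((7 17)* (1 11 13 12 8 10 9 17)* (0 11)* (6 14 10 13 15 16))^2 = ((0 11 15 16 6 14 10 9 17 7 1)(8 13 12))^2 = (0 15 6 10 17 1 11 16 14 9 7)(8 12 13)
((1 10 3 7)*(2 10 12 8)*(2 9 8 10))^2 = ((1 12 10 3 7)(8 9))^2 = (1 10 7 12 3)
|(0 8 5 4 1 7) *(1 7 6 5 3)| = 8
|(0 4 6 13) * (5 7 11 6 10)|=|(0 4 10 5 7 11 6 13)|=8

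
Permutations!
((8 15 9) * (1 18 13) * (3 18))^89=((1 3 18 13)(8 15 9))^89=(1 3 18 13)(8 9 15)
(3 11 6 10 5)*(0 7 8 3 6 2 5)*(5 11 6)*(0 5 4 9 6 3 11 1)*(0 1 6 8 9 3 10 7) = (2 6 7 9 8 11)(3 10 5 4) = [0, 1, 6, 10, 3, 4, 7, 9, 11, 8, 5, 2]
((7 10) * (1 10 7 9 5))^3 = (1 5 9 10)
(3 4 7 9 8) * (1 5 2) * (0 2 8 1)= (0 2)(1 5 8 3 4 7 9)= [2, 5, 0, 4, 7, 8, 6, 9, 3, 1]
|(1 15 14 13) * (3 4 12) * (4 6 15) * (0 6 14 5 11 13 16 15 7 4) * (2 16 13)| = |(0 6 7 4 12 3 14 13 1)(2 16 15 5 11)| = 45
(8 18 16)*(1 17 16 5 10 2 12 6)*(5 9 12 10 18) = [0, 17, 10, 3, 4, 18, 1, 7, 5, 12, 2, 11, 6, 13, 14, 15, 8, 16, 9] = (1 17 16 8 5 18 9 12 6)(2 10)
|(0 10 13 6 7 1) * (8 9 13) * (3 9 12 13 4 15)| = 8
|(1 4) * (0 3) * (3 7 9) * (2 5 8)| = 12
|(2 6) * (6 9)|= 3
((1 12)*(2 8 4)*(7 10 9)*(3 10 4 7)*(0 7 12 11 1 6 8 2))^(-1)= ((0 7 4)(1 11)(3 10 9)(6 8 12))^(-1)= (0 4 7)(1 11)(3 9 10)(6 12 8)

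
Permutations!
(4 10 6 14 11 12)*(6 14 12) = [0, 1, 2, 3, 10, 5, 12, 7, 8, 9, 14, 6, 4, 13, 11] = (4 10 14 11 6 12)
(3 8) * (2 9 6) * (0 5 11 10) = [5, 1, 9, 8, 4, 11, 2, 7, 3, 6, 0, 10] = (0 5 11 10)(2 9 6)(3 8)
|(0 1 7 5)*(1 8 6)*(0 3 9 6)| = 6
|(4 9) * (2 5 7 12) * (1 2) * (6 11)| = 10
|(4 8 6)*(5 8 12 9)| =|(4 12 9 5 8 6)| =6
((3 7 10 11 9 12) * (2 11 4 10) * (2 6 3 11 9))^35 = ((2 9 12 11)(3 7 6)(4 10))^35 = (2 11 12 9)(3 6 7)(4 10)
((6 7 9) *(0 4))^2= (6 9 7)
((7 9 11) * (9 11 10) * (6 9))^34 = (11)(6 9 10)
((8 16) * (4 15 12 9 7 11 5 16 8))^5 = (4 11 12 16 7 15 5 9)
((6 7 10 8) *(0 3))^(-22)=((0 3)(6 7 10 8))^(-22)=(6 10)(7 8)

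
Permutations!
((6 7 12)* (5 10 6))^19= ((5 10 6 7 12))^19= (5 12 7 6 10)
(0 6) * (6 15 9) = (0 15 9 6) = [15, 1, 2, 3, 4, 5, 0, 7, 8, 6, 10, 11, 12, 13, 14, 9]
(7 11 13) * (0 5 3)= (0 5 3)(7 11 13)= [5, 1, 2, 0, 4, 3, 6, 11, 8, 9, 10, 13, 12, 7]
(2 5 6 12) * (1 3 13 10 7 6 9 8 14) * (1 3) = [0, 1, 5, 13, 4, 9, 12, 6, 14, 8, 7, 11, 2, 10, 3] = (2 5 9 8 14 3 13 10 7 6 12)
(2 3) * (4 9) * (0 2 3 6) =(0 2 6)(4 9) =[2, 1, 6, 3, 9, 5, 0, 7, 8, 4]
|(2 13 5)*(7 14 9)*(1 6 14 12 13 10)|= |(1 6 14 9 7 12 13 5 2 10)|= 10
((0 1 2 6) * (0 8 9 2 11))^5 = ((0 1 11)(2 6 8 9))^5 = (0 11 1)(2 6 8 9)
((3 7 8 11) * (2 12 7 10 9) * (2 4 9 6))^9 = (2 12 7 8 11 3 10 6)(4 9)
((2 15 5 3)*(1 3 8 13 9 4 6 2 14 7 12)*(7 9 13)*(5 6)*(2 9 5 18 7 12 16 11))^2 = (1 14 8)(2 6 4 7 11 15 9 18 16)(3 5 12)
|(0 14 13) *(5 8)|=|(0 14 13)(5 8)|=6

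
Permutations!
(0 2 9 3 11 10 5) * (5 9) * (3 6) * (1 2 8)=[8, 2, 5, 11, 4, 0, 3, 7, 1, 6, 9, 10]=(0 8 1 2 5)(3 11 10 9 6)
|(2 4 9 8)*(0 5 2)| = 6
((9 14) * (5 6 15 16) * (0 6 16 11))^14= ((0 6 15 11)(5 16)(9 14))^14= (16)(0 15)(6 11)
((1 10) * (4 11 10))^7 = (1 10 11 4)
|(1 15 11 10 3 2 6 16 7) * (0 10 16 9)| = |(0 10 3 2 6 9)(1 15 11 16 7)| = 30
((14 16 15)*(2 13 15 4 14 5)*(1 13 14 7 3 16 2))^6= (1 15)(3 4)(5 13)(7 16)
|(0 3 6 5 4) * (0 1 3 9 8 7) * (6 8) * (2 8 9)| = |(0 2 8 7)(1 3 9 6 5 4)| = 12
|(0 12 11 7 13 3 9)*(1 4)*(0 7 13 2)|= |(0 12 11 13 3 9 7 2)(1 4)|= 8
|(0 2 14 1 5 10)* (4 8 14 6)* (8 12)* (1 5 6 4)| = 8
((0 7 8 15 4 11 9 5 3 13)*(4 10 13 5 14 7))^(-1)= ((0 4 11 9 14 7 8 15 10 13)(3 5))^(-1)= (0 13 10 15 8 7 14 9 11 4)(3 5)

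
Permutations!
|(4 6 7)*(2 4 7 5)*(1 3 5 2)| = |(7)(1 3 5)(2 4 6)| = 3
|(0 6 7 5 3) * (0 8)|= |(0 6 7 5 3 8)|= 6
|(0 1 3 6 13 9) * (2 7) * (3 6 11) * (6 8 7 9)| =6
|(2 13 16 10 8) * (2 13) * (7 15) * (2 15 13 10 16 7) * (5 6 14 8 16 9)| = 14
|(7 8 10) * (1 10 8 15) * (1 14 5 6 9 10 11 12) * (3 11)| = 28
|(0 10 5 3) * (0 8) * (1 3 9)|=7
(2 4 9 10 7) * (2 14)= [0, 1, 4, 3, 9, 5, 6, 14, 8, 10, 7, 11, 12, 13, 2]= (2 4 9 10 7 14)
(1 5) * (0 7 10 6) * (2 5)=(0 7 10 6)(1 2 5)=[7, 2, 5, 3, 4, 1, 0, 10, 8, 9, 6]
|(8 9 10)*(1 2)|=6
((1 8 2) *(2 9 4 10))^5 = ((1 8 9 4 10 2))^5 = (1 2 10 4 9 8)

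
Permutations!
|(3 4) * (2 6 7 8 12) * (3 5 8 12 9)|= |(2 6 7 12)(3 4 5 8 9)|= 20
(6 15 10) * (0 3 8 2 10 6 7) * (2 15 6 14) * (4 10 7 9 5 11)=(0 3 8 15 14 2 7)(4 10 9 5 11)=[3, 1, 7, 8, 10, 11, 6, 0, 15, 5, 9, 4, 12, 13, 2, 14]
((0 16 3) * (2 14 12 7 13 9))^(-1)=(0 3 16)(2 9 13 7 12 14)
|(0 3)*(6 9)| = |(0 3)(6 9)| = 2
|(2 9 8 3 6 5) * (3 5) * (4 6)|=|(2 9 8 5)(3 4 6)|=12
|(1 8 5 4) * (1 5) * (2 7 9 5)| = 10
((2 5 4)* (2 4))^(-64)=(5)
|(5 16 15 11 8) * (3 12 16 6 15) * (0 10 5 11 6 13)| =|(0 10 5 13)(3 12 16)(6 15)(8 11)| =12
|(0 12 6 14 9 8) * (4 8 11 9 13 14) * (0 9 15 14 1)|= |(0 12 6 4 8 9 11 15 14 13 1)|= 11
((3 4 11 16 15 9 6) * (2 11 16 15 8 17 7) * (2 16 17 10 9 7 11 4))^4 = (2 15 10)(3 11 8)(4 7 9)(6 17 16)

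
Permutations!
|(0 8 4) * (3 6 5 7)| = 12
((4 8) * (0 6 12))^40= ((0 6 12)(4 8))^40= (0 6 12)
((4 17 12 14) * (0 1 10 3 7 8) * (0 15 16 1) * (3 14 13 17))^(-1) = (1 16 15 8 7 3 4 14 10)(12 17 13)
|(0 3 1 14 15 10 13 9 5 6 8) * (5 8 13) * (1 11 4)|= 13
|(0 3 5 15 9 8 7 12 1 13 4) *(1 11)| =12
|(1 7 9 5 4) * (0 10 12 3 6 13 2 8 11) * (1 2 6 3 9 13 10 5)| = 42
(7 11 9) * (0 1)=(0 1)(7 11 9)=[1, 0, 2, 3, 4, 5, 6, 11, 8, 7, 10, 9]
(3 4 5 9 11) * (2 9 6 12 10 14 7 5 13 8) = [0, 1, 9, 4, 13, 6, 12, 5, 2, 11, 14, 3, 10, 8, 7] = (2 9 11 3 4 13 8)(5 6 12 10 14 7)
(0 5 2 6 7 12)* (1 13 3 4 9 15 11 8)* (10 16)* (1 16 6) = [5, 13, 1, 4, 9, 2, 7, 12, 16, 15, 6, 8, 0, 3, 14, 11, 10] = (0 5 2 1 13 3 4 9 15 11 8 16 10 6 7 12)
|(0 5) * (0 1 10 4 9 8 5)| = |(1 10 4 9 8 5)| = 6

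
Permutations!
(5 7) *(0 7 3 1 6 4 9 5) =(0 7)(1 6 4 9 5 3) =[7, 6, 2, 1, 9, 3, 4, 0, 8, 5]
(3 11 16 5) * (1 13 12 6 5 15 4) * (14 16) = [0, 13, 2, 11, 1, 3, 5, 7, 8, 9, 10, 14, 6, 12, 16, 4, 15] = (1 13 12 6 5 3 11 14 16 15 4)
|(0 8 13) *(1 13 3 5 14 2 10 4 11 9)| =12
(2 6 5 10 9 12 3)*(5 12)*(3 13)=[0, 1, 6, 2, 4, 10, 12, 7, 8, 5, 9, 11, 13, 3]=(2 6 12 13 3)(5 10 9)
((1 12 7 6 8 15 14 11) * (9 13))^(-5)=(1 6 14 12 8 11 7 15)(9 13)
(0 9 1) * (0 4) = (0 9 1 4) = [9, 4, 2, 3, 0, 5, 6, 7, 8, 1]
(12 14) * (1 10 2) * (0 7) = [7, 10, 1, 3, 4, 5, 6, 0, 8, 9, 2, 11, 14, 13, 12] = (0 7)(1 10 2)(12 14)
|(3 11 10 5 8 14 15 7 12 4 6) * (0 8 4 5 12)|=35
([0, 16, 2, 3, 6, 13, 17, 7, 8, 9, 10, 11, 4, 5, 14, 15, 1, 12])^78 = [0, 1, 2, 3, 17, 5, 12, 7, 8, 9, 10, 11, 6, 13, 14, 15, 16, 4]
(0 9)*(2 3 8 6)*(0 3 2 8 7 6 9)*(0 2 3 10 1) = (0 2 3 7 6 8 9 10 1) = [2, 0, 3, 7, 4, 5, 8, 6, 9, 10, 1]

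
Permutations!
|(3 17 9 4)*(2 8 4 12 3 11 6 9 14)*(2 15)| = |(2 8 4 11 6 9 12 3 17 14 15)| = 11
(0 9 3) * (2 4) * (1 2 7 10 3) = (0 9 1 2 4 7 10 3) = [9, 2, 4, 0, 7, 5, 6, 10, 8, 1, 3]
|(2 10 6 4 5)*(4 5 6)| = 5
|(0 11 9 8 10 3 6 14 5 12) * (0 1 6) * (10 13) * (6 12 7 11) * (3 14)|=|(0 6 3)(1 12)(5 7 11 9 8 13 10 14)|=24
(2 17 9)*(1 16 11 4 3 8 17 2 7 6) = (1 16 11 4 3 8 17 9 7 6) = [0, 16, 2, 8, 3, 5, 1, 6, 17, 7, 10, 4, 12, 13, 14, 15, 11, 9]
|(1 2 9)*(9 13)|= 4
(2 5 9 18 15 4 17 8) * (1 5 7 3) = [0, 5, 7, 1, 17, 9, 6, 3, 2, 18, 10, 11, 12, 13, 14, 4, 16, 8, 15] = (1 5 9 18 15 4 17 8 2 7 3)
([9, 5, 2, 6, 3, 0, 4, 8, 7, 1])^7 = [5, 9, 2, 6, 3, 1, 4, 8, 7, 0]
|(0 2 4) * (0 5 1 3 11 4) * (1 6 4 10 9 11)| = 6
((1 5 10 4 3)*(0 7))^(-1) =(0 7)(1 3 4 10 5)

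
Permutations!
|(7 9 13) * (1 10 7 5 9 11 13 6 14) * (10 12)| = 10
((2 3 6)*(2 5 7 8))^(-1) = ((2 3 6 5 7 8))^(-1) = (2 8 7 5 6 3)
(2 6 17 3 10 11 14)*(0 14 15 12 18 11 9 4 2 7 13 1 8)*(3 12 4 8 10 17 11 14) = (0 3 17 12 18 14 7 13 1 10 9 8)(2 6 11 15 4) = [3, 10, 6, 17, 2, 5, 11, 13, 0, 8, 9, 15, 18, 1, 7, 4, 16, 12, 14]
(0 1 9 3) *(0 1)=(1 9 3)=[0, 9, 2, 1, 4, 5, 6, 7, 8, 3]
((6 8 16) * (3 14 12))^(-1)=((3 14 12)(6 8 16))^(-1)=(3 12 14)(6 16 8)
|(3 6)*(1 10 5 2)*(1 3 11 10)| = |(2 3 6 11 10 5)| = 6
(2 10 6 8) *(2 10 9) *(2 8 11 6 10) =(2 9 8)(6 11) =[0, 1, 9, 3, 4, 5, 11, 7, 2, 8, 10, 6]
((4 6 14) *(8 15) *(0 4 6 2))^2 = (15)(0 2 4) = ((0 4 2)(6 14)(8 15))^2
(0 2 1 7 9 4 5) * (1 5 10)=[2, 7, 5, 3, 10, 0, 6, 9, 8, 4, 1]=(0 2 5)(1 7 9 4 10)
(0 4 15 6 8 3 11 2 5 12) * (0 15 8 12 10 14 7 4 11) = (0 11 2 5 10 14 7 4 8 3)(6 12 15) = [11, 1, 5, 0, 8, 10, 12, 4, 3, 9, 14, 2, 15, 13, 7, 6]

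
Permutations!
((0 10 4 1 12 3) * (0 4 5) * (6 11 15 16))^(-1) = ((0 10 5)(1 12 3 4)(6 11 15 16))^(-1) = (0 5 10)(1 4 3 12)(6 16 15 11)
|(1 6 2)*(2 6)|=|(6)(1 2)|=2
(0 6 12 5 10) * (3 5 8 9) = (0 6 12 8 9 3 5 10) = [6, 1, 2, 5, 4, 10, 12, 7, 9, 3, 0, 11, 8]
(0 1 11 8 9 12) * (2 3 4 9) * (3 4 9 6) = (0 1 11 8 2 4 6 3 9 12) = [1, 11, 4, 9, 6, 5, 3, 7, 2, 12, 10, 8, 0]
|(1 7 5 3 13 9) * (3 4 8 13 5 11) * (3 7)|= 14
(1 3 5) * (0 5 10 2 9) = (0 5 1 3 10 2 9) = [5, 3, 9, 10, 4, 1, 6, 7, 8, 0, 2]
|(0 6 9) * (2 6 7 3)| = 6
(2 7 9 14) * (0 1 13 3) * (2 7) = (0 1 13 3)(7 9 14) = [1, 13, 2, 0, 4, 5, 6, 9, 8, 14, 10, 11, 12, 3, 7]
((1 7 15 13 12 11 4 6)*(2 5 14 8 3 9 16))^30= ((1 7 15 13 12 11 4 6)(2 5 14 8 3 9 16))^30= (1 4 12 15)(2 14 3 16 5 8 9)(6 11 13 7)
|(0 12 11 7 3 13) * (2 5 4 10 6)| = 30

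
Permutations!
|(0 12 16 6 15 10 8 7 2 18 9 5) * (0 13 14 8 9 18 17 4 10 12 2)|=|(18)(0 2 17 4 10 9 5 13 14 8 7)(6 15 12 16)|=44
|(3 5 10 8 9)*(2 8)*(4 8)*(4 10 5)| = 4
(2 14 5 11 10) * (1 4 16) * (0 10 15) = [10, 4, 14, 3, 16, 11, 6, 7, 8, 9, 2, 15, 12, 13, 5, 0, 1] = (0 10 2 14 5 11 15)(1 4 16)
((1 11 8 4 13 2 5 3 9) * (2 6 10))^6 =(1 10 11 2 8 5 4 3 13 9 6)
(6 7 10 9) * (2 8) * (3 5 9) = (2 8)(3 5 9 6 7 10) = [0, 1, 8, 5, 4, 9, 7, 10, 2, 6, 3]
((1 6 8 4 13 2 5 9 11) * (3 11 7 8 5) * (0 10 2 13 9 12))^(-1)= (13)(0 12 5 6 1 11 3 2 10)(4 8 7 9)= ((13)(0 10 2 3 11 1 6 5 12)(4 9 7 8))^(-1)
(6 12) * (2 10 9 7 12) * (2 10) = (6 10 9 7 12) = [0, 1, 2, 3, 4, 5, 10, 12, 8, 7, 9, 11, 6]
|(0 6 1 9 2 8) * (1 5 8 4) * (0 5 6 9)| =10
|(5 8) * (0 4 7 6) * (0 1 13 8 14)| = 9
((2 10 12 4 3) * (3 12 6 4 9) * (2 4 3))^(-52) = (2 4 10 12 6 9 3)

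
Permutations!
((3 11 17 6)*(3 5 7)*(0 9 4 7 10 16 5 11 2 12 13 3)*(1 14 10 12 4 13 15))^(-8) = (0 7 4 2 3 13 9)(1 15 12 5 16 10 14)(6 11 17)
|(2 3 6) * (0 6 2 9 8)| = |(0 6 9 8)(2 3)| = 4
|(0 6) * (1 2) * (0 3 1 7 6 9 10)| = |(0 9 10)(1 2 7 6 3)| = 15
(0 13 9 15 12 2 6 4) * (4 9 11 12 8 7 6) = (0 13 11 12 2 4)(6 9 15 8 7) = [13, 1, 4, 3, 0, 5, 9, 6, 7, 15, 10, 12, 2, 11, 14, 8]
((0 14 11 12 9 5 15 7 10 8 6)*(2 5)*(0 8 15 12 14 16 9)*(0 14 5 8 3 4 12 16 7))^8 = ((0 7 10 15)(2 8 6 3 4 12 14 11 5 16 9))^8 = (2 5 12 6 9 11 4 8 16 14 3)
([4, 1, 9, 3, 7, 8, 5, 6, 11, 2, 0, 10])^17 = (0 4 7 6 5 8 11 10)(2 9)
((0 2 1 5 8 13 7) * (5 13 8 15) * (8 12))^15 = ((0 2 1 13 7)(5 15)(8 12))^15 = (5 15)(8 12)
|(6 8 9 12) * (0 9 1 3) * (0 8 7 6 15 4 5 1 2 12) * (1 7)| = 10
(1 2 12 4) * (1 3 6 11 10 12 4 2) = (2 4 3 6 11 10 12) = [0, 1, 4, 6, 3, 5, 11, 7, 8, 9, 12, 10, 2]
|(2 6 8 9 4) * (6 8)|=|(2 8 9 4)|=4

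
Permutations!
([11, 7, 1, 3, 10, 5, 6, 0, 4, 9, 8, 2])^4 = [7, 2, 11, 3, 10, 5, 6, 1, 4, 9, 8, 0]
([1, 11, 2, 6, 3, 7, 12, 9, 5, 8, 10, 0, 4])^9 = (3 6 12 4)(5 7 9 8)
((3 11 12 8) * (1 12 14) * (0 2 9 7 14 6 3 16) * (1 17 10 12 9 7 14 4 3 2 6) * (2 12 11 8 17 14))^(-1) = (0 16 8 3 4 7 2 9 1 11 10 17 12 6)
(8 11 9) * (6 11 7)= (6 11 9 8 7)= [0, 1, 2, 3, 4, 5, 11, 6, 7, 8, 10, 9]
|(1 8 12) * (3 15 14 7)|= |(1 8 12)(3 15 14 7)|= 12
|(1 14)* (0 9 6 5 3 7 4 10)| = 8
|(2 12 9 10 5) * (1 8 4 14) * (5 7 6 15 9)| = 60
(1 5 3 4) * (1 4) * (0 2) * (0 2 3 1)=(0 3)(1 5)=[3, 5, 2, 0, 4, 1]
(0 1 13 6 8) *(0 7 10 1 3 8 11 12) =(0 3 8 7 10 1 13 6 11 12) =[3, 13, 2, 8, 4, 5, 11, 10, 7, 9, 1, 12, 0, 6]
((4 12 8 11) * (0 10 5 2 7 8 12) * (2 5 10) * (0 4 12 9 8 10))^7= ((0 2 7 10)(8 11 12 9))^7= (0 10 7 2)(8 9 12 11)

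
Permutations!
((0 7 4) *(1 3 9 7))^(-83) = ((0 1 3 9 7 4))^(-83) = (0 1 3 9 7 4)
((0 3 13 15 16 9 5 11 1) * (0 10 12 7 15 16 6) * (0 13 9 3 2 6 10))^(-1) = ((0 2 6 13 16 3 9 5 11 1)(7 15 10 12))^(-1) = (0 1 11 5 9 3 16 13 6 2)(7 12 10 15)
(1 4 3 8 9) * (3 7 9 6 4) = [0, 3, 2, 8, 7, 5, 4, 9, 6, 1] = (1 3 8 6 4 7 9)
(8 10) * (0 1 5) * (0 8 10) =[1, 5, 2, 3, 4, 8, 6, 7, 0, 9, 10] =(10)(0 1 5 8)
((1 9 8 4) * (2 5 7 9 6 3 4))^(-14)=(1 3)(2 5 7 9 8)(4 6)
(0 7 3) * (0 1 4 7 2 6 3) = (0 2 6 3 1 4 7) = [2, 4, 6, 1, 7, 5, 3, 0]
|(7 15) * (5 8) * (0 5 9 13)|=|(0 5 8 9 13)(7 15)|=10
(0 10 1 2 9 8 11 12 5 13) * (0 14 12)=(0 10 1 2 9 8 11)(5 13 14 12)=[10, 2, 9, 3, 4, 13, 6, 7, 11, 8, 1, 0, 5, 14, 12]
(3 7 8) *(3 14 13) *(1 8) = [0, 8, 2, 7, 4, 5, 6, 1, 14, 9, 10, 11, 12, 3, 13] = (1 8 14 13 3 7)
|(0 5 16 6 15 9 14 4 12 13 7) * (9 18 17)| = |(0 5 16 6 15 18 17 9 14 4 12 13 7)| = 13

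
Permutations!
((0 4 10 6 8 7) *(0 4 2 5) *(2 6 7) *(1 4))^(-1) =((0 6 8 2 5)(1 4 10 7))^(-1) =(0 5 2 8 6)(1 7 10 4)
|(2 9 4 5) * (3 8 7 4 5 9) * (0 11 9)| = 9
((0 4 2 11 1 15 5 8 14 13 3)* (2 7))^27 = (0 2 15 14)(1 8 3 7)(4 11 5 13)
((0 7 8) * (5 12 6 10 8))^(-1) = (0 8 10 6 12 5 7)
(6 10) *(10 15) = [0, 1, 2, 3, 4, 5, 15, 7, 8, 9, 6, 11, 12, 13, 14, 10] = (6 15 10)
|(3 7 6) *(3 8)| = |(3 7 6 8)| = 4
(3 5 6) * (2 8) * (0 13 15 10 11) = (0 13 15 10 11)(2 8)(3 5 6) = [13, 1, 8, 5, 4, 6, 3, 7, 2, 9, 11, 0, 12, 15, 14, 10]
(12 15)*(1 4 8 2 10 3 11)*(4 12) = [0, 12, 10, 11, 8, 5, 6, 7, 2, 9, 3, 1, 15, 13, 14, 4] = (1 12 15 4 8 2 10 3 11)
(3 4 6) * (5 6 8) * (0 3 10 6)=(0 3 4 8 5)(6 10)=[3, 1, 2, 4, 8, 0, 10, 7, 5, 9, 6]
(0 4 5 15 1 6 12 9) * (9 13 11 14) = (0 4 5 15 1 6 12 13 11 14 9) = [4, 6, 2, 3, 5, 15, 12, 7, 8, 0, 10, 14, 13, 11, 9, 1]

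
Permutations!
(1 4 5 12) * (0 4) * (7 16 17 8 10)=(0 4 5 12 1)(7 16 17 8 10)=[4, 0, 2, 3, 5, 12, 6, 16, 10, 9, 7, 11, 1, 13, 14, 15, 17, 8]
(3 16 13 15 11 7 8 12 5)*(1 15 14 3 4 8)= (1 15 11 7)(3 16 13 14)(4 8 12 5)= [0, 15, 2, 16, 8, 4, 6, 1, 12, 9, 10, 7, 5, 14, 3, 11, 13]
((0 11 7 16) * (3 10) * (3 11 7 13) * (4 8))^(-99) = (16)(3 10 11 13)(4 8)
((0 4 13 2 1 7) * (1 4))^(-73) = ((0 1 7)(2 4 13))^(-73) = (0 7 1)(2 13 4)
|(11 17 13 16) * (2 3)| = 4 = |(2 3)(11 17 13 16)|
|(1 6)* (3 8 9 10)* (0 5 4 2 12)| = |(0 5 4 2 12)(1 6)(3 8 9 10)| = 20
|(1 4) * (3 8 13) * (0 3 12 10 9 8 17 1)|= 5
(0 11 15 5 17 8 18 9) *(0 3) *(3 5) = [11, 1, 2, 0, 4, 17, 6, 7, 18, 5, 10, 15, 12, 13, 14, 3, 16, 8, 9] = (0 11 15 3)(5 17 8 18 9)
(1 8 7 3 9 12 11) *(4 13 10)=[0, 8, 2, 9, 13, 5, 6, 3, 7, 12, 4, 1, 11, 10]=(1 8 7 3 9 12 11)(4 13 10)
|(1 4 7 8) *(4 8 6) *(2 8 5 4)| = 7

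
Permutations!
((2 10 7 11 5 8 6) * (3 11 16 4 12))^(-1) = ((2 10 7 16 4 12 3 11 5 8 6))^(-1) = (2 6 8 5 11 3 12 4 16 7 10)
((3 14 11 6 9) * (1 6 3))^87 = (14)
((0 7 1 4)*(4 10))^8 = (0 10 7 4 1) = ((0 7 1 10 4))^8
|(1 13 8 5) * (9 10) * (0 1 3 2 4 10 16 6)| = 12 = |(0 1 13 8 5 3 2 4 10 9 16 6)|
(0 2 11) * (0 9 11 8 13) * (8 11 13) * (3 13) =(0 2 11 9 3 13) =[2, 1, 11, 13, 4, 5, 6, 7, 8, 3, 10, 9, 12, 0]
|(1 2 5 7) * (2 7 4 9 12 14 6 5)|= 6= |(1 7)(4 9 12 14 6 5)|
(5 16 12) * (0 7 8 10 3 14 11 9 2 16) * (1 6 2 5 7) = [1, 6, 16, 14, 4, 0, 2, 8, 10, 5, 3, 9, 7, 13, 11, 15, 12] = (0 1 6 2 16 12 7 8 10 3 14 11 9 5)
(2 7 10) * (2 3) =(2 7 10 3) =[0, 1, 7, 2, 4, 5, 6, 10, 8, 9, 3]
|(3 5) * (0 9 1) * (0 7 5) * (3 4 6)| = |(0 9 1 7 5 4 6 3)| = 8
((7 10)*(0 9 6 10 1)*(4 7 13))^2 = (0 6 13 7)(1 9 10 4)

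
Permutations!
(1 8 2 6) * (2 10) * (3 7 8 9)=(1 9 3 7 8 10 2 6)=[0, 9, 6, 7, 4, 5, 1, 8, 10, 3, 2]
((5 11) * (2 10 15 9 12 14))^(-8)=(2 12 15)(9 10 14)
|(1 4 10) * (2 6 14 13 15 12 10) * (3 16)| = 18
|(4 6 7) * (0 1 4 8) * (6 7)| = |(0 1 4 7 8)| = 5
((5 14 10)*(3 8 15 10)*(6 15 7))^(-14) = ((3 8 7 6 15 10 5 14))^(-14) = (3 7 15 5)(6 10 14 8)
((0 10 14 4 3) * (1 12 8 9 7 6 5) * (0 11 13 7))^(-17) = ((0 10 14 4 3 11 13 7 6 5 1 12 8 9))^(-17) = (0 12 6 11 14 9 1 7 3 10 8 5 13 4)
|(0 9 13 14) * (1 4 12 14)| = 7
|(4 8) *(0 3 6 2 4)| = |(0 3 6 2 4 8)| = 6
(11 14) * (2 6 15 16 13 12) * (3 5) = (2 6 15 16 13 12)(3 5)(11 14) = [0, 1, 6, 5, 4, 3, 15, 7, 8, 9, 10, 14, 2, 12, 11, 16, 13]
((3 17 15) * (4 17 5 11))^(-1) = ((3 5 11 4 17 15))^(-1) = (3 15 17 4 11 5)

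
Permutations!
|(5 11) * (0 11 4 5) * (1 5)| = 6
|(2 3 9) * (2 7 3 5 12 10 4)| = 15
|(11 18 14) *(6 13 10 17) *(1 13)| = 15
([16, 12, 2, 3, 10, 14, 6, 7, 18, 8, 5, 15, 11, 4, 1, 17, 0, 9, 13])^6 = [0, 8, 2, 3, 11, 17, 6, 7, 14, 5, 15, 13, 18, 12, 9, 4, 16, 10, 1]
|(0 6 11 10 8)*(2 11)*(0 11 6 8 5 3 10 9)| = 12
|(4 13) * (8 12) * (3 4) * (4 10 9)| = 10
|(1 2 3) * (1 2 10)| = 2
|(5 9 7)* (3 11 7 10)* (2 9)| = 7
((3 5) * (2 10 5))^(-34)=((2 10 5 3))^(-34)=(2 5)(3 10)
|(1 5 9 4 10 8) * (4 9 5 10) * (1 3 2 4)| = 6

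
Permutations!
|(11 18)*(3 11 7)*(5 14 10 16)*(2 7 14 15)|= |(2 7 3 11 18 14 10 16 5 15)|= 10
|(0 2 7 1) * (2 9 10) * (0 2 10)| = 6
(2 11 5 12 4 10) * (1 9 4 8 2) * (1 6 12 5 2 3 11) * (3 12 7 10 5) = (1 9 4 5 3 11 2)(6 7 10)(8 12) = [0, 9, 1, 11, 5, 3, 7, 10, 12, 4, 6, 2, 8]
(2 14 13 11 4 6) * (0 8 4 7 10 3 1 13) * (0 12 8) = (1 13 11 7 10 3)(2 14 12 8 4 6) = [0, 13, 14, 1, 6, 5, 2, 10, 4, 9, 3, 7, 8, 11, 12]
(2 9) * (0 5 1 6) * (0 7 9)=(0 5 1 6 7 9 2)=[5, 6, 0, 3, 4, 1, 7, 9, 8, 2]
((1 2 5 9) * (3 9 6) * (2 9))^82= ((1 9)(2 5 6 3))^82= (9)(2 6)(3 5)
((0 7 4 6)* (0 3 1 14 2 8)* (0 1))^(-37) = ((0 7 4 6 3)(1 14 2 8))^(-37) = (0 6 7 3 4)(1 8 2 14)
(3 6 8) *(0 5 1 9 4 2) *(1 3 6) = [5, 9, 0, 1, 2, 3, 8, 7, 6, 4] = (0 5 3 1 9 4 2)(6 8)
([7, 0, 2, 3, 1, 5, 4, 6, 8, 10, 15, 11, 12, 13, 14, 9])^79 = (0 1 4 6 7)(9 10 15)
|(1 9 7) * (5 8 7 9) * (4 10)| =|(1 5 8 7)(4 10)| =4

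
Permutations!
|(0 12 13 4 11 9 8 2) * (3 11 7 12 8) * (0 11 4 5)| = |(0 8 2 11 9 3 4 7 12 13 5)| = 11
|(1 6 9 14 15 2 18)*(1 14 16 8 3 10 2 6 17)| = 10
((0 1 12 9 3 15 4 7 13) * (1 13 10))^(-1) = (0 13)(1 10 7 4 15 3 9 12)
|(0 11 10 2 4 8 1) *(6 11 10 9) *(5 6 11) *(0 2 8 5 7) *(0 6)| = 14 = |(0 10 8 1 2 4 5)(6 7)(9 11)|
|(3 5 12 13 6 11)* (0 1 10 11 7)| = 10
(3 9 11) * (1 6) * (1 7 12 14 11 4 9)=[0, 6, 2, 1, 9, 5, 7, 12, 8, 4, 10, 3, 14, 13, 11]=(1 6 7 12 14 11 3)(4 9)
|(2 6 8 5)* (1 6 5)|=|(1 6 8)(2 5)|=6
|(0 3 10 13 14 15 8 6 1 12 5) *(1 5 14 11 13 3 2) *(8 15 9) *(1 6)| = 20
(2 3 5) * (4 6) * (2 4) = (2 3 5 4 6) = [0, 1, 3, 5, 6, 4, 2]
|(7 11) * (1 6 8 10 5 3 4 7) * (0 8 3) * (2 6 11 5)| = |(0 8 10 2 6 3 4 7 5)(1 11)| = 18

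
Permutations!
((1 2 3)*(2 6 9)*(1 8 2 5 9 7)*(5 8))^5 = (9)(1 7 6)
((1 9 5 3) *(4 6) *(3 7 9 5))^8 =((1 5 7 9 3)(4 6))^8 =(1 9 5 3 7)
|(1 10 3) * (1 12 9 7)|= |(1 10 3 12 9 7)|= 6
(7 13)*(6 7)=(6 7 13)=[0, 1, 2, 3, 4, 5, 7, 13, 8, 9, 10, 11, 12, 6]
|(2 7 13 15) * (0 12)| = 4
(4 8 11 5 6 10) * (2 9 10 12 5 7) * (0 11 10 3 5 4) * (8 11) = [8, 1, 9, 5, 11, 6, 12, 2, 10, 3, 0, 7, 4] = (0 8 10)(2 9 3 5 6 12 4 11 7)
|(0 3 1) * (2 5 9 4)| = 12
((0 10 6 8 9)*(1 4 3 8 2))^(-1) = (0 9 8 3 4 1 2 6 10)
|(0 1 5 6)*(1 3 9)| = 6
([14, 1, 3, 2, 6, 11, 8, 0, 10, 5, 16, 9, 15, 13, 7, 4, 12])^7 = (16)(0 14 7)(2 3)(5 11 9)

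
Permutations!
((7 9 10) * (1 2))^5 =(1 2)(7 10 9)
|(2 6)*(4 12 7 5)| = 4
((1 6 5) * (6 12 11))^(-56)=(1 5 6 11 12)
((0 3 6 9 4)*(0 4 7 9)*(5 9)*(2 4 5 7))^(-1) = ((0 3 6)(2 4 5 9))^(-1) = (0 6 3)(2 9 5 4)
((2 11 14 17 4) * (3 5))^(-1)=(2 4 17 14 11)(3 5)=((2 11 14 17 4)(3 5))^(-1)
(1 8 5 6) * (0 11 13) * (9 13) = [11, 8, 2, 3, 4, 6, 1, 7, 5, 13, 10, 9, 12, 0] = (0 11 9 13)(1 8 5 6)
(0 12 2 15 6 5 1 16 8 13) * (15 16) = (0 12 2 16 8 13)(1 15 6 5) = [12, 15, 16, 3, 4, 1, 5, 7, 13, 9, 10, 11, 2, 0, 14, 6, 8]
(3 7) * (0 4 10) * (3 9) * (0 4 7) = (0 7 9 3)(4 10) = [7, 1, 2, 0, 10, 5, 6, 9, 8, 3, 4]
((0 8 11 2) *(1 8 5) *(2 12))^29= (0 5 1 8 11 12 2)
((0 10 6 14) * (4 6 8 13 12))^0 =(14)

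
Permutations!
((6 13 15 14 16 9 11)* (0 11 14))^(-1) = (0 15 13 6 11)(9 16 14)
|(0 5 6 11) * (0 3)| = 5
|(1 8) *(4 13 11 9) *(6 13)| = 10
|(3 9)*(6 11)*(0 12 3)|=|(0 12 3 9)(6 11)|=4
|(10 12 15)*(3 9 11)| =|(3 9 11)(10 12 15)| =3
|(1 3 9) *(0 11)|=6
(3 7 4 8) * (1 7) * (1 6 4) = (1 7)(3 6 4 8) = [0, 7, 2, 6, 8, 5, 4, 1, 3]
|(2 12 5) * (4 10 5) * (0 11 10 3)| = 8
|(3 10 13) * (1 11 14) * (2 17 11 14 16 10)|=|(1 14)(2 17 11 16 10 13 3)|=14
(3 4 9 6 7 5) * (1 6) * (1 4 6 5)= [0, 5, 2, 6, 9, 3, 7, 1, 8, 4]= (1 5 3 6 7)(4 9)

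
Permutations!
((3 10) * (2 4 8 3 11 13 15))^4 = (2 10)(3 15)(4 11)(8 13)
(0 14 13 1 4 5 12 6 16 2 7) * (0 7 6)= (0 14 13 1 4 5 12)(2 6 16)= [14, 4, 6, 3, 5, 12, 16, 7, 8, 9, 10, 11, 0, 1, 13, 15, 2]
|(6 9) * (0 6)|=3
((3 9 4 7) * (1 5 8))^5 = (1 8 5)(3 9 4 7)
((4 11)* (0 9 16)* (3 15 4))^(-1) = ((0 9 16)(3 15 4 11))^(-1) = (0 16 9)(3 11 4 15)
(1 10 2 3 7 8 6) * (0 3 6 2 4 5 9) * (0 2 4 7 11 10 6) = (0 3 11 10 7 8 4 5 9 2)(1 6) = [3, 6, 0, 11, 5, 9, 1, 8, 4, 2, 7, 10]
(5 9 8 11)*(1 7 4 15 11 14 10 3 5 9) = (1 7 4 15 11 9 8 14 10 3 5) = [0, 7, 2, 5, 15, 1, 6, 4, 14, 8, 3, 9, 12, 13, 10, 11]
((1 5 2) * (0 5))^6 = (0 2)(1 5)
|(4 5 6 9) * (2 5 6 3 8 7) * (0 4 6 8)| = |(0 4 8 7 2 5 3)(6 9)| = 14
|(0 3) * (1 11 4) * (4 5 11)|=2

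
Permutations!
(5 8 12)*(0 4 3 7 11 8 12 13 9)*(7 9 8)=(0 4 3 9)(5 12)(7 11)(8 13)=[4, 1, 2, 9, 3, 12, 6, 11, 13, 0, 10, 7, 5, 8]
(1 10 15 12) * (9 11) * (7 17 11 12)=(1 10 15 7 17 11 9 12)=[0, 10, 2, 3, 4, 5, 6, 17, 8, 12, 15, 9, 1, 13, 14, 7, 16, 11]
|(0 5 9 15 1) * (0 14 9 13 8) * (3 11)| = 4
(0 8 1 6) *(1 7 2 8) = (0 1 6)(2 8 7) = [1, 6, 8, 3, 4, 5, 0, 2, 7]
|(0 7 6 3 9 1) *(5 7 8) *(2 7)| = 9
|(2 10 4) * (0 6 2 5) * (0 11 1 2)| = |(0 6)(1 2 10 4 5 11)| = 6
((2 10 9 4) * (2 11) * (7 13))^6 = (13)(2 10 9 4 11)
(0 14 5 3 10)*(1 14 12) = [12, 14, 2, 10, 4, 3, 6, 7, 8, 9, 0, 11, 1, 13, 5] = (0 12 1 14 5 3 10)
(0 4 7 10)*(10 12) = (0 4 7 12 10) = [4, 1, 2, 3, 7, 5, 6, 12, 8, 9, 0, 11, 10]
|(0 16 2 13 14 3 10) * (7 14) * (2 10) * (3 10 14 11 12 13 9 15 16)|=|(0 3 2 9 15 16 14 10)(7 11 12 13)|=8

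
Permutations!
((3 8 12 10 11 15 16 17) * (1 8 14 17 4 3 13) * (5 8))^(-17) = (1 3 11 5 14 15 8 17 16 12 13 4 10)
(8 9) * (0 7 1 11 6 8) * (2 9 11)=(0 7 1 2 9)(6 8 11)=[7, 2, 9, 3, 4, 5, 8, 1, 11, 0, 10, 6]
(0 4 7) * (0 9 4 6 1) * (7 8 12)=(0 6 1)(4 8 12 7 9)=[6, 0, 2, 3, 8, 5, 1, 9, 12, 4, 10, 11, 7]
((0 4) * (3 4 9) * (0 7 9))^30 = (3 7)(4 9)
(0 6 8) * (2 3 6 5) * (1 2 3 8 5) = (0 1 2 8)(3 6 5) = [1, 2, 8, 6, 4, 3, 5, 7, 0]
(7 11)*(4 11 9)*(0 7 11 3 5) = (11)(0 7 9 4 3 5) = [7, 1, 2, 5, 3, 0, 6, 9, 8, 4, 10, 11]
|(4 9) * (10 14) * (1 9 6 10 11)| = |(1 9 4 6 10 14 11)| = 7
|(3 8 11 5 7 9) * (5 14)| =|(3 8 11 14 5 7 9)| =7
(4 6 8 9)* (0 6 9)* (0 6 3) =(0 3)(4 9)(6 8) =[3, 1, 2, 0, 9, 5, 8, 7, 6, 4]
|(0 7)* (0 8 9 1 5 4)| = 7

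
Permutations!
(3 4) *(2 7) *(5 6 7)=(2 5 6 7)(3 4)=[0, 1, 5, 4, 3, 6, 7, 2]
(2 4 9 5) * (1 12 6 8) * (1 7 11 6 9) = [0, 12, 4, 3, 1, 2, 8, 11, 7, 5, 10, 6, 9] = (1 12 9 5 2 4)(6 8 7 11)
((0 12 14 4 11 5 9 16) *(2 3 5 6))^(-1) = (0 16 9 5 3 2 6 11 4 14 12)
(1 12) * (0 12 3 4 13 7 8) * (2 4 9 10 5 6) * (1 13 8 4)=(0 12 13 7 4 8)(1 3 9 10 5 6 2)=[12, 3, 1, 9, 8, 6, 2, 4, 0, 10, 5, 11, 13, 7]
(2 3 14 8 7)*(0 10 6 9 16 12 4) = (0 10 6 9 16 12 4)(2 3 14 8 7) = [10, 1, 3, 14, 0, 5, 9, 2, 7, 16, 6, 11, 4, 13, 8, 15, 12]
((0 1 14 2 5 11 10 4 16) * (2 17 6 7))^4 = ((0 1 14 17 6 7 2 5 11 10 4 16))^4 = (0 6 11)(1 7 10)(2 4 14)(5 16 17)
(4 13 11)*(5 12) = [0, 1, 2, 3, 13, 12, 6, 7, 8, 9, 10, 4, 5, 11] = (4 13 11)(5 12)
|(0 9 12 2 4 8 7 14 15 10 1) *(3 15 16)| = 13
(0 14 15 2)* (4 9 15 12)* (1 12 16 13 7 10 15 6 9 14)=(0 1 12 4 14 16 13 7 10 15 2)(6 9)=[1, 12, 0, 3, 14, 5, 9, 10, 8, 6, 15, 11, 4, 7, 16, 2, 13]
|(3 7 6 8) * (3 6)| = |(3 7)(6 8)| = 2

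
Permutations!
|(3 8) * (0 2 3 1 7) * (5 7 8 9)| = 6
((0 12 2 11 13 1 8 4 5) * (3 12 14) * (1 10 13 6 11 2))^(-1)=(0 5 4 8 1 12 3 14)(6 11)(10 13)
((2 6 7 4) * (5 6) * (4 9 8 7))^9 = (9)(2 5 6 4)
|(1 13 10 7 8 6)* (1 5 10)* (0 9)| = |(0 9)(1 13)(5 10 7 8 6)| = 10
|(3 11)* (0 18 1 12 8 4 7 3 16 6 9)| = 12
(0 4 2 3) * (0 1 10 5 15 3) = (0 4 2)(1 10 5 15 3) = [4, 10, 0, 1, 2, 15, 6, 7, 8, 9, 5, 11, 12, 13, 14, 3]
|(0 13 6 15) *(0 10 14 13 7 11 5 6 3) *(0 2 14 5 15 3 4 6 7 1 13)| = |(0 1 13 4 6 3 2 14)(5 7 11 15 10)| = 40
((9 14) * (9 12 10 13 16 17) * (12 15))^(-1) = ((9 14 15 12 10 13 16 17))^(-1) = (9 17 16 13 10 12 15 14)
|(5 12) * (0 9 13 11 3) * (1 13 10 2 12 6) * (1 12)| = 24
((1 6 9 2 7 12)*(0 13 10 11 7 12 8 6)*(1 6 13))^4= ((0 1)(2 12 6 9)(7 8 13 10 11))^4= (7 11 10 13 8)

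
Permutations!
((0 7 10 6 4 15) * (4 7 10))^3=(0 7)(4 10)(6 15)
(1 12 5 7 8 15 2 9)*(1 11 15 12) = (2 9 11 15)(5 7 8 12) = [0, 1, 9, 3, 4, 7, 6, 8, 12, 11, 10, 15, 5, 13, 14, 2]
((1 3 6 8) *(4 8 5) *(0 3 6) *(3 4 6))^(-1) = ((0 4 8 1 3)(5 6))^(-1) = (0 3 1 8 4)(5 6)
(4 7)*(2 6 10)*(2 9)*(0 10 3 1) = [10, 0, 6, 1, 7, 5, 3, 4, 8, 2, 9] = (0 10 9 2 6 3 1)(4 7)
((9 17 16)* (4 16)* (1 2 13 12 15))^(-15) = (4 16 9 17)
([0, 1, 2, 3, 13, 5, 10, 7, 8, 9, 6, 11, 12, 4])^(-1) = (4 13)(6 10)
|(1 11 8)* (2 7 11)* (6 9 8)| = |(1 2 7 11 6 9 8)| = 7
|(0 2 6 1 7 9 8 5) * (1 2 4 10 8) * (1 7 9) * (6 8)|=21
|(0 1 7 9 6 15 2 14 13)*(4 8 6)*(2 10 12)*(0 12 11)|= 20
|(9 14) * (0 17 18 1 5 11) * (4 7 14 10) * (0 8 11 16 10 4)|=28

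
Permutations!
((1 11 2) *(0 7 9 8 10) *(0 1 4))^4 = ((0 7 9 8 10 1 11 2 4))^4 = (0 10 4 8 2 9 11 7 1)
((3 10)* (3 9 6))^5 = (3 10 9 6)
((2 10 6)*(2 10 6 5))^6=((2 6 10 5))^6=(2 10)(5 6)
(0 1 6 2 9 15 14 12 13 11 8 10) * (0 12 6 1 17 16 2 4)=[17, 1, 9, 3, 0, 5, 4, 7, 10, 15, 12, 8, 13, 11, 6, 14, 2, 16]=(0 17 16 2 9 15 14 6 4)(8 10 12 13 11)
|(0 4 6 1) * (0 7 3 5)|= 7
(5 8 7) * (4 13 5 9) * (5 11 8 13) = (4 5 13 11 8 7 9) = [0, 1, 2, 3, 5, 13, 6, 9, 7, 4, 10, 8, 12, 11]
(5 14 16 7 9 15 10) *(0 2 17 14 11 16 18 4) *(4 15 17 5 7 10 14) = [2, 1, 5, 3, 0, 11, 6, 9, 8, 17, 7, 16, 12, 13, 18, 14, 10, 4, 15] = (0 2 5 11 16 10 7 9 17 4)(14 18 15)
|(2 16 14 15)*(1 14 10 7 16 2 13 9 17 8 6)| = |(1 14 15 13 9 17 8 6)(7 16 10)| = 24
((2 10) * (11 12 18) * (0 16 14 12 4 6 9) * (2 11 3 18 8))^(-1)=((0 16 14 12 8 2 10 11 4 6 9)(3 18))^(-1)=(0 9 6 4 11 10 2 8 12 14 16)(3 18)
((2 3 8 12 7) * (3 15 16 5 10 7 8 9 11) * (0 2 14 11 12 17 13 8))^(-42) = ((0 2 15 16 5 10 7 14 11 3 9 12)(8 17 13))^(-42) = (17)(0 7)(2 14)(3 16)(5 9)(10 12)(11 15)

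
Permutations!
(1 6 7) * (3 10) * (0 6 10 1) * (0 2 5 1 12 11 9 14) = [6, 10, 5, 12, 4, 1, 7, 2, 8, 14, 3, 9, 11, 13, 0] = (0 6 7 2 5 1 10 3 12 11 9 14)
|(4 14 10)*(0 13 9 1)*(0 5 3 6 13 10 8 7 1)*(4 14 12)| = |(0 10 14 8 7 1 5 3 6 13 9)(4 12)| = 22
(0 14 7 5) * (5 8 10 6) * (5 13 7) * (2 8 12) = (0 14 5)(2 8 10 6 13 7 12) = [14, 1, 8, 3, 4, 0, 13, 12, 10, 9, 6, 11, 2, 7, 5]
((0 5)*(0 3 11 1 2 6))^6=((0 5 3 11 1 2 6))^6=(0 6 2 1 11 3 5)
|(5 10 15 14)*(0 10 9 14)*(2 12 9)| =15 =|(0 10 15)(2 12 9 14 5)|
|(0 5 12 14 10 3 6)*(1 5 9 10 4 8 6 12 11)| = |(0 9 10 3 12 14 4 8 6)(1 5 11)| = 9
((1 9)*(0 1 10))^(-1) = (0 10 9 1)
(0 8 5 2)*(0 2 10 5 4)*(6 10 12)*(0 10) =(0 8 4 10 5 12 6) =[8, 1, 2, 3, 10, 12, 0, 7, 4, 9, 5, 11, 6]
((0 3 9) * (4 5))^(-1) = (0 9 3)(4 5)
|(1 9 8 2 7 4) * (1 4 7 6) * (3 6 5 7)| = 8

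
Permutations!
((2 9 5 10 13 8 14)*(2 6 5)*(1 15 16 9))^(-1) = (1 2 9 16 15)(5 6 14 8 13 10)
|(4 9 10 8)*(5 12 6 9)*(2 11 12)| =|(2 11 12 6 9 10 8 4 5)| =9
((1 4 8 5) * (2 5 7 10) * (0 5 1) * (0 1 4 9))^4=((0 5 1 9)(2 4 8 7 10))^4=(2 10 7 8 4)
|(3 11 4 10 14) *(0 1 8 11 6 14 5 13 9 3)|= 12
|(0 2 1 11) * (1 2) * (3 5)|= 6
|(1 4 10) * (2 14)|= |(1 4 10)(2 14)|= 6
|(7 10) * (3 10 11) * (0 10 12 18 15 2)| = 9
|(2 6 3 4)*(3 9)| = |(2 6 9 3 4)| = 5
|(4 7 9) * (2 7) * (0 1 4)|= |(0 1 4 2 7 9)|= 6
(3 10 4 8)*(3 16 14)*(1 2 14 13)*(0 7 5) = (0 7 5)(1 2 14 3 10 4 8 16 13) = [7, 2, 14, 10, 8, 0, 6, 5, 16, 9, 4, 11, 12, 1, 3, 15, 13]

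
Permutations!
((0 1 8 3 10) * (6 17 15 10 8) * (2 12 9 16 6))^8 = (0 15 6 9 2)(1 10 17 16 12)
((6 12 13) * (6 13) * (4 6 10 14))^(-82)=(4 10 6 14 12)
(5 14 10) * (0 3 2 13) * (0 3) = (2 13 3)(5 14 10) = [0, 1, 13, 2, 4, 14, 6, 7, 8, 9, 5, 11, 12, 3, 10]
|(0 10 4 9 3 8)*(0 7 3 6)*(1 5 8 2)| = 30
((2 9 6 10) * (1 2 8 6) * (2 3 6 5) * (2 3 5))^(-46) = (1 3 10 2)(5 6 8 9)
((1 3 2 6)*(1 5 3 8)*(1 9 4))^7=(1 4 9 8)(2 3 5 6)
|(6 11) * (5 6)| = |(5 6 11)| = 3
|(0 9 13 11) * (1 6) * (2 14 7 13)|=14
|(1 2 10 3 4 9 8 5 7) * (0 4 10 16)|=|(0 4 9 8 5 7 1 2 16)(3 10)|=18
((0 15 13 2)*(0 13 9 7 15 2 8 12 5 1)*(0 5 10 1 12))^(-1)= ((0 2 13 8)(1 5 12 10)(7 15 9))^(-1)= (0 8 13 2)(1 10 12 5)(7 9 15)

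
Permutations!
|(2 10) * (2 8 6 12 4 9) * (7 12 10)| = 15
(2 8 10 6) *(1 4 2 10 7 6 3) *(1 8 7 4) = (2 7 6 10 3 8 4) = [0, 1, 7, 8, 2, 5, 10, 6, 4, 9, 3]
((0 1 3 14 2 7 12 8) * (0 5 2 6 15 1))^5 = (15)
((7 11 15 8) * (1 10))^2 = ((1 10)(7 11 15 8))^2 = (7 15)(8 11)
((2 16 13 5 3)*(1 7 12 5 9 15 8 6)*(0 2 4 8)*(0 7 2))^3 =(1 13 7 3 6 16 15 5 8 2 9 12 4)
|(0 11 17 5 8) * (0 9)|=6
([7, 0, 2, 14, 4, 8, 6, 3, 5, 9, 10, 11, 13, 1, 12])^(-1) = [1, 13, 2, 7, 4, 8, 6, 0, 5, 9, 10, 11, 14, 12, 3]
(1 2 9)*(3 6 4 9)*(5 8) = (1 2 3 6 4 9)(5 8) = [0, 2, 3, 6, 9, 8, 4, 7, 5, 1]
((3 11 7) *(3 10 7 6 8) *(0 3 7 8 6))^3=((0 3 11)(7 10 8))^3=(11)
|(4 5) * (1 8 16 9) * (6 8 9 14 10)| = 10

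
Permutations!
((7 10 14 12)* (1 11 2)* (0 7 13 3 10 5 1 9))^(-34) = ((0 7 5 1 11 2 9)(3 10 14 12 13))^(-34) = (0 7 5 1 11 2 9)(3 10 14 12 13)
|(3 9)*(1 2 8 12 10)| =10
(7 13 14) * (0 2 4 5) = [2, 1, 4, 3, 5, 0, 6, 13, 8, 9, 10, 11, 12, 14, 7] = (0 2 4 5)(7 13 14)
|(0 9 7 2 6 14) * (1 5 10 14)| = |(0 9 7 2 6 1 5 10 14)| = 9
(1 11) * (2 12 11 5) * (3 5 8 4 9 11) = [0, 8, 12, 5, 9, 2, 6, 7, 4, 11, 10, 1, 3] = (1 8 4 9 11)(2 12 3 5)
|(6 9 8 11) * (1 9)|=5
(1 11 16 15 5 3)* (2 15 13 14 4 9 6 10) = [0, 11, 15, 1, 9, 3, 10, 7, 8, 6, 2, 16, 12, 14, 4, 5, 13] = (1 11 16 13 14 4 9 6 10 2 15 5 3)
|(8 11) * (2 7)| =2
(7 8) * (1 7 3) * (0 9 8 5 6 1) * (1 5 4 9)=(0 1 7 4 9 8 3)(5 6)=[1, 7, 2, 0, 9, 6, 5, 4, 3, 8]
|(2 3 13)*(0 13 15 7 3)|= |(0 13 2)(3 15 7)|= 3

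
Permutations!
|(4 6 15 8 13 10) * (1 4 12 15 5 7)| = |(1 4 6 5 7)(8 13 10 12 15)| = 5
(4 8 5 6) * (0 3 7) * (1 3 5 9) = (0 5 6 4 8 9 1 3 7) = [5, 3, 2, 7, 8, 6, 4, 0, 9, 1]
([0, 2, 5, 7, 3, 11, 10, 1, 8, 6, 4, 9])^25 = [0, 6, 10, 11, 5, 4, 1, 9, 8, 7, 2, 3]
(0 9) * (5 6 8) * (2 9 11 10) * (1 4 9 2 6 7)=(0 11 10 6 8 5 7 1 4 9)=[11, 4, 2, 3, 9, 7, 8, 1, 5, 0, 6, 10]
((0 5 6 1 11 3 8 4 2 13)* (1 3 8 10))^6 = ((0 5 6 3 10 1 11 8 4 2 13))^6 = (0 11 5 8 6 4 3 2 10 13 1)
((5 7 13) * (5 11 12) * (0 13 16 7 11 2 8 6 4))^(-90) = ((0 13 2 8 6 4)(5 11 12)(7 16))^(-90) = (16)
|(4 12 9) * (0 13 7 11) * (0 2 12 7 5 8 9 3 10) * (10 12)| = 10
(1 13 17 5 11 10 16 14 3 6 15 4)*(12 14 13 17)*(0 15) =(0 15 4 1 17 5 11 10 16 13 12 14 3 6) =[15, 17, 2, 6, 1, 11, 0, 7, 8, 9, 16, 10, 14, 12, 3, 4, 13, 5]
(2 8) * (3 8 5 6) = (2 5 6 3 8) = [0, 1, 5, 8, 4, 6, 3, 7, 2]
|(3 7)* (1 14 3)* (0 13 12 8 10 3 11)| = 10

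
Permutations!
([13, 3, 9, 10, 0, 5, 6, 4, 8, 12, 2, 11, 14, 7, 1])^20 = (1 14 12 9 2 10 3)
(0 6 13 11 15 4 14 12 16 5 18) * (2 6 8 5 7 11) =(0 8 5 18)(2 6 13)(4 14 12 16 7 11 15) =[8, 1, 6, 3, 14, 18, 13, 11, 5, 9, 10, 15, 16, 2, 12, 4, 7, 17, 0]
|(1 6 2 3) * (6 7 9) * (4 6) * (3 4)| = |(1 7 9 3)(2 4 6)| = 12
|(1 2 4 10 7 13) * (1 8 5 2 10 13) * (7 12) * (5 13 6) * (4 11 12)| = |(1 10 4 6 5 2 11 12 7)(8 13)| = 18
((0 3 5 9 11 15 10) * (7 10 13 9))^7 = (0 5 10 3 7)(9 13 15 11) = ((0 3 5 7 10)(9 11 15 13))^7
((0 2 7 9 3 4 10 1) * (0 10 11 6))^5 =(0 4 7 6 3 2 11 9)(1 10)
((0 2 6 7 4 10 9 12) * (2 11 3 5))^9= ((0 11 3 5 2 6 7 4 10 9 12))^9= (0 9 4 6 5 11 12 10 7 2 3)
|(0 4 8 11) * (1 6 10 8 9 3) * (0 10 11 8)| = |(0 4 9 3 1 6 11 10)| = 8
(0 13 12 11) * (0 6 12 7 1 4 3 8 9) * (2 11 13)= (0 2 11 6 12 13 7 1 4 3 8 9)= [2, 4, 11, 8, 3, 5, 12, 1, 9, 0, 10, 6, 13, 7]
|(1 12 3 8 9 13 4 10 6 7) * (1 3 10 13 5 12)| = 8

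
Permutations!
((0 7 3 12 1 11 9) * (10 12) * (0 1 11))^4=(0 12)(1 10)(3 9)(7 11)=((0 7 3 10 12 11 9 1))^4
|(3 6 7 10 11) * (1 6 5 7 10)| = 7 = |(1 6 10 11 3 5 7)|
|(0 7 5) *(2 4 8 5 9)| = |(0 7 9 2 4 8 5)| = 7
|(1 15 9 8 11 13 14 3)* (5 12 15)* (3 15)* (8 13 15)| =12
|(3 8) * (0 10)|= 2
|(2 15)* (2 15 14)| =2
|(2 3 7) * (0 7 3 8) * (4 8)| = 5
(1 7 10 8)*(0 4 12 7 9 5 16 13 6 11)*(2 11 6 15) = (0 4 12 7 10 8 1 9 5 16 13 15 2 11) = [4, 9, 11, 3, 12, 16, 6, 10, 1, 5, 8, 0, 7, 15, 14, 2, 13]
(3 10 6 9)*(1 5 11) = [0, 5, 2, 10, 4, 11, 9, 7, 8, 3, 6, 1] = (1 5 11)(3 10 6 9)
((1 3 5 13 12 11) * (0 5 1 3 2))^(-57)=(0 2 1 3 11 12 13 5)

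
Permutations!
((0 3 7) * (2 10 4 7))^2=((0 3 2 10 4 7))^2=(0 2 4)(3 10 7)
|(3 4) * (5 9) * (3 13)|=6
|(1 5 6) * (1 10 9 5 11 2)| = 12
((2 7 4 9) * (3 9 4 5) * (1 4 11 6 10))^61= ((1 4 11 6 10)(2 7 5 3 9))^61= (1 4 11 6 10)(2 7 5 3 9)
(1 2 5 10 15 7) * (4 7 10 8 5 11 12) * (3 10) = (1 2 11 12 4 7)(3 10 15)(5 8) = [0, 2, 11, 10, 7, 8, 6, 1, 5, 9, 15, 12, 4, 13, 14, 3]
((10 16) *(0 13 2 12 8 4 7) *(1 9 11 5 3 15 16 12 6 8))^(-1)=((0 13 2 6 8 4 7)(1 9 11 5 3 15 16 10 12))^(-1)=(0 7 4 8 6 2 13)(1 12 10 16 15 3 5 11 9)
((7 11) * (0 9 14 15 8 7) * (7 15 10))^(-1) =(0 11 7 10 14 9)(8 15)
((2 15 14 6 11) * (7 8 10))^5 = (15)(7 10 8)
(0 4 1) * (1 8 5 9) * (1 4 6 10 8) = (0 6 10 8 5 9 4 1) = [6, 0, 2, 3, 1, 9, 10, 7, 5, 4, 8]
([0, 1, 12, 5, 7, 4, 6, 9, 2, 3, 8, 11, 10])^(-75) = (2 12 10 8)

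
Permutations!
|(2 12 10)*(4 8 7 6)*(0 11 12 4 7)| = 14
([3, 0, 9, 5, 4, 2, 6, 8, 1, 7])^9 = [3, 0, 9, 5, 4, 2, 6, 8, 1, 7]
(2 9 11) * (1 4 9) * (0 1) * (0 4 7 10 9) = [1, 7, 4, 3, 0, 5, 6, 10, 8, 11, 9, 2] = (0 1 7 10 9 11 2 4)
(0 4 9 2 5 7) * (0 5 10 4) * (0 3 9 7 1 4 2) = (0 3 9)(1 4 7 5)(2 10) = [3, 4, 10, 9, 7, 1, 6, 5, 8, 0, 2]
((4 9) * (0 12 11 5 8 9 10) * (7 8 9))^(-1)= (0 10 4 9 5 11 12)(7 8)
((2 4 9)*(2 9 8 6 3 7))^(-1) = (9)(2 7 3 6 8 4)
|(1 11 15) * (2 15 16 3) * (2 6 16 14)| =15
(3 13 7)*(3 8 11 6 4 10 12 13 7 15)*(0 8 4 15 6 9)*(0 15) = (0 8 11 9 15 3 7 4 10 12 13 6) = [8, 1, 2, 7, 10, 5, 0, 4, 11, 15, 12, 9, 13, 6, 14, 3]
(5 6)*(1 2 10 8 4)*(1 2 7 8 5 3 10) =(1 7 8 4 2)(3 10 5 6) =[0, 7, 1, 10, 2, 6, 3, 8, 4, 9, 5]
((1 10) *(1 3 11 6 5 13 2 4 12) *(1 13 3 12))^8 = ((1 10 12 13 2 4)(3 11 6 5))^8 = (1 12 2)(4 10 13)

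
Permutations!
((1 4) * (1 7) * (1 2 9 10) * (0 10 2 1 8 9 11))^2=(0 8 2)(1 7 4)(9 11 10)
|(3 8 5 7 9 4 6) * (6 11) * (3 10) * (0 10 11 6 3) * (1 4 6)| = 14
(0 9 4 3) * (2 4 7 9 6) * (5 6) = (0 5 6 2 4 3)(7 9) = [5, 1, 4, 0, 3, 6, 2, 9, 8, 7]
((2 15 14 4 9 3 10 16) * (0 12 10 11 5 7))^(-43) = ((0 12 10 16 2 15 14 4 9 3 11 5 7))^(-43) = (0 3 15 12 11 14 10 5 4 16 7 9 2)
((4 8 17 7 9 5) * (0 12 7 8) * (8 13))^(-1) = ((0 12 7 9 5 4)(8 17 13))^(-1) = (0 4 5 9 7 12)(8 13 17)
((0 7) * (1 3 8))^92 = (1 8 3)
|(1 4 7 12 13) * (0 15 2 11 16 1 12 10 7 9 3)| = |(0 15 2 11 16 1 4 9 3)(7 10)(12 13)| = 18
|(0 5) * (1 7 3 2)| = |(0 5)(1 7 3 2)| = 4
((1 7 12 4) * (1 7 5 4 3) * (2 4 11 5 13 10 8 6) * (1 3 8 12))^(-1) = ((1 13 10 12 8 6 2 4 7)(5 11))^(-1) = (1 7 4 2 6 8 12 10 13)(5 11)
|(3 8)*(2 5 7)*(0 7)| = |(0 7 2 5)(3 8)| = 4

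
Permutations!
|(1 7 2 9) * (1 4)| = 5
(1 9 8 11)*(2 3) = (1 9 8 11)(2 3) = [0, 9, 3, 2, 4, 5, 6, 7, 11, 8, 10, 1]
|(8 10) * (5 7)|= 2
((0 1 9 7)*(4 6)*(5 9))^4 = (0 7 9 5 1)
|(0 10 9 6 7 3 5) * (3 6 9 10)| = |(10)(0 3 5)(6 7)| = 6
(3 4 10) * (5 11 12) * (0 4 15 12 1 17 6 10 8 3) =(0 4 8 3 15 12 5 11 1 17 6 10) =[4, 17, 2, 15, 8, 11, 10, 7, 3, 9, 0, 1, 5, 13, 14, 12, 16, 6]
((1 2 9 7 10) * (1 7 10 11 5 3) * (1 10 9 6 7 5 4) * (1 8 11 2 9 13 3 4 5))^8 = ((1 9 13 3 10)(2 6 7)(4 8 11 5))^8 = (1 3 9 10 13)(2 7 6)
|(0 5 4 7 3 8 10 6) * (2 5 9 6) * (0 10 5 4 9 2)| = 10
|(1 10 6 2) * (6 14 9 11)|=|(1 10 14 9 11 6 2)|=7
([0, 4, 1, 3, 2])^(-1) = (1 2 4)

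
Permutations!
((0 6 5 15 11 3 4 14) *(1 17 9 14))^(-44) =((0 6 5 15 11 3 4 1 17 9 14))^(-44) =(17)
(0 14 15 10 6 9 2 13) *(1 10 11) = (0 14 15 11 1 10 6 9 2 13) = [14, 10, 13, 3, 4, 5, 9, 7, 8, 2, 6, 1, 12, 0, 15, 11]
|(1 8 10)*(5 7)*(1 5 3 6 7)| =|(1 8 10 5)(3 6 7)| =12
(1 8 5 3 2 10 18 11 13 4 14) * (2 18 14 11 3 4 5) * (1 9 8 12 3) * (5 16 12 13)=(1 13 16 12 3 18)(2 10 14 9 8)(4 11 5)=[0, 13, 10, 18, 11, 4, 6, 7, 2, 8, 14, 5, 3, 16, 9, 15, 12, 17, 1]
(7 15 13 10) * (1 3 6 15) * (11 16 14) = (1 3 6 15 13 10 7)(11 16 14) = [0, 3, 2, 6, 4, 5, 15, 1, 8, 9, 7, 16, 12, 10, 11, 13, 14]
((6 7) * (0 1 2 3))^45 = (0 1 2 3)(6 7)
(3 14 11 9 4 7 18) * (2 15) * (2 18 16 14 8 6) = (2 15 18 3 8 6)(4 7 16 14 11 9) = [0, 1, 15, 8, 7, 5, 2, 16, 6, 4, 10, 9, 12, 13, 11, 18, 14, 17, 3]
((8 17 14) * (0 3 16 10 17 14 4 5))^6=((0 3 16 10 17 4 5)(8 14))^6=(0 5 4 17 10 16 3)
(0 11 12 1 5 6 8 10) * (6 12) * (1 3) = (0 11 6 8 10)(1 5 12 3) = [11, 5, 2, 1, 4, 12, 8, 7, 10, 9, 0, 6, 3]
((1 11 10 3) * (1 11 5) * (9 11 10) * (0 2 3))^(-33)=(0 10 3 2)(1 5)(9 11)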